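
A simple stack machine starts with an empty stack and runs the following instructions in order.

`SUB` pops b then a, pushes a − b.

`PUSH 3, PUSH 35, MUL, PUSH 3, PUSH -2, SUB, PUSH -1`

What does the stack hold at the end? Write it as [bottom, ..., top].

PUSH 3  → 3
PUSH 35 → 3 35
MUL     → 105
PUSH 3  → 105 3
PUSH -2 → 105 3 -2
SUB     → 105 5
PUSH -1 → 105 5 -1

[105, 5, -1]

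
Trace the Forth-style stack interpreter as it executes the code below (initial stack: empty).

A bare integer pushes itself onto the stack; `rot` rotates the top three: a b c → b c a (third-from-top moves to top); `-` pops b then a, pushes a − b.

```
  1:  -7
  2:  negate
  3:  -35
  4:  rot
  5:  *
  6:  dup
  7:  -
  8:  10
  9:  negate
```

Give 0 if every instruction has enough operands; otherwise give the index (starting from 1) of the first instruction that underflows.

4

-7     : [-7]
negate : [7]
-35    : [7, -35]
rot  — needs 3 operands, stack has 2 → underflow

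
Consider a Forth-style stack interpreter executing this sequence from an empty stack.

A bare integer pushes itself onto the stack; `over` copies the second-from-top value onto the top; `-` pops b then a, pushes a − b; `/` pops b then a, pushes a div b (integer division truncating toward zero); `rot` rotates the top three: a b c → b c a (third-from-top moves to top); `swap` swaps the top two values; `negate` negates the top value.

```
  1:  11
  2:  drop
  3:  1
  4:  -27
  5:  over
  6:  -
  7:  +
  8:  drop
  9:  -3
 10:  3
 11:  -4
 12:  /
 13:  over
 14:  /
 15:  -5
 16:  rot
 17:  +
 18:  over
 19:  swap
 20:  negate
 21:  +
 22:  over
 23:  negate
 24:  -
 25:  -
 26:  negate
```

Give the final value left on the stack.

8

11      [11]
drop    []
1       [1]
-27     [1, -27]
over    [1, -27, 1]
-       [1, -28]
+       [-27]
drop    []
-3      [-3]
3       [-3, 3]
-4      [-3, 3, -4]
/       [-3, 0]
over    [-3, 0, -3]
/       [-3, 0]
-5      [-3, 0, -5]
rot     [0, -5, -3]
+       [0, -8]
over    [0, -8, 0]
swap    [0, 0, -8]
negate  [0, 0, 8]
+       [0, 8]
over    [0, 8, 0]
negate  [0, 8, 0]
-       [0, 8]
-       [-8]
negate  [8]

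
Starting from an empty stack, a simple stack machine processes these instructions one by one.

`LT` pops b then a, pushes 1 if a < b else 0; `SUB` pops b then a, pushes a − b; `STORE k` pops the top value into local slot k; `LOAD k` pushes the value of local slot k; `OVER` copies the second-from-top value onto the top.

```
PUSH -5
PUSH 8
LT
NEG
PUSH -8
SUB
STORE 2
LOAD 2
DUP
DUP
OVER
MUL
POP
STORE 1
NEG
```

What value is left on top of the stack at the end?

-7

PUSH -5 -> [-5]
PUSH 8  -> [-5, 8]
LT      -> [1]
NEG     -> [-1]
PUSH -8 -> [-1, -8]
SUB     -> [7]
STORE 2 -> []
LOAD 2  -> [7]
DUP     -> [7, 7]
DUP     -> [7, 7, 7]
OVER    -> [7, 7, 7, 7]
MUL     -> [7, 7, 49]
POP     -> [7, 7]
STORE 1 -> [7]
NEG     -> [-7]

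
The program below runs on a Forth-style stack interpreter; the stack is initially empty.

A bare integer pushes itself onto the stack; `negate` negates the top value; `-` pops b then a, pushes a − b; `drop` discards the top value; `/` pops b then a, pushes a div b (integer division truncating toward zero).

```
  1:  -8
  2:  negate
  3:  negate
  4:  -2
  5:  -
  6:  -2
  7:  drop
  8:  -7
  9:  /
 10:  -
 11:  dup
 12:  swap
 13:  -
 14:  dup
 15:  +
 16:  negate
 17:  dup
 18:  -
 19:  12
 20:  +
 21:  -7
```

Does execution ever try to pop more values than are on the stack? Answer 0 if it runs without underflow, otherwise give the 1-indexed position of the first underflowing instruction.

-8     : [-8]
negate : [8]
negate : [-8]
-2     : [-8, -2]
-      : [-6]
-2     : [-6, -2]
drop   : [-6]
-7     : [-6, -7]
/      : [0]
-  — needs 2 operands, stack has 1 → underflow

10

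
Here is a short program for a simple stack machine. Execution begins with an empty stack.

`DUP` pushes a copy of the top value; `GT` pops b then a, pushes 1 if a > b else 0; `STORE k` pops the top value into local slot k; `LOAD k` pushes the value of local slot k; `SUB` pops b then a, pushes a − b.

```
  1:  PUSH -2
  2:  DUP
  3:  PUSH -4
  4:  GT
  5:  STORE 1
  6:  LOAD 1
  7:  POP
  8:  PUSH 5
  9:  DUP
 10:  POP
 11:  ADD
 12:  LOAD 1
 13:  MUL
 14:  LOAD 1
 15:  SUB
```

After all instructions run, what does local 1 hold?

PUSH -2 -> -2
DUP     -> -2 -2
PUSH -4 -> -2 -2 -4
GT      -> -2 1
STORE 1 -> -2
LOAD 1  -> -2 1
POP     -> -2
PUSH 5  -> -2 5
DUP     -> -2 5 5
POP     -> -2 5
ADD     -> 3
LOAD 1  -> 3 1
MUL     -> 3
LOAD 1  -> 3 1
SUB     -> 2

1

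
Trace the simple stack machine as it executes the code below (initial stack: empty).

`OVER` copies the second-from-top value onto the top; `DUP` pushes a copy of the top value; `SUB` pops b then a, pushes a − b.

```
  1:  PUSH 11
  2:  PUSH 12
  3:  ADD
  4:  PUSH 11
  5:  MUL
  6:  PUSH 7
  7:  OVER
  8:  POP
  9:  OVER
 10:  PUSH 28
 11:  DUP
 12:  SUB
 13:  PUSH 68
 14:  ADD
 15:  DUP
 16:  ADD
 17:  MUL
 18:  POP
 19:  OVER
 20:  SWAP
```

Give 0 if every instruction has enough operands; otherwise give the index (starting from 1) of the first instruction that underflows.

PUSH 11 : 11
PUSH 12 : 11 12
ADD     : 23
PUSH 11 : 23 11
MUL     : 253
PUSH 7  : 253 7
OVER    : 253 7 253
POP     : 253 7
OVER    : 253 7 253
PUSH 28 : 253 7 253 28
DUP     : 253 7 253 28 28
SUB     : 253 7 253 0
PUSH 68 : 253 7 253 0 68
ADD     : 253 7 253 68
DUP     : 253 7 253 68 68
ADD     : 253 7 253 136
MUL     : 253 7 34408
POP     : 253 7
OVER    : 253 7 253
SWAP    : 253 253 7

0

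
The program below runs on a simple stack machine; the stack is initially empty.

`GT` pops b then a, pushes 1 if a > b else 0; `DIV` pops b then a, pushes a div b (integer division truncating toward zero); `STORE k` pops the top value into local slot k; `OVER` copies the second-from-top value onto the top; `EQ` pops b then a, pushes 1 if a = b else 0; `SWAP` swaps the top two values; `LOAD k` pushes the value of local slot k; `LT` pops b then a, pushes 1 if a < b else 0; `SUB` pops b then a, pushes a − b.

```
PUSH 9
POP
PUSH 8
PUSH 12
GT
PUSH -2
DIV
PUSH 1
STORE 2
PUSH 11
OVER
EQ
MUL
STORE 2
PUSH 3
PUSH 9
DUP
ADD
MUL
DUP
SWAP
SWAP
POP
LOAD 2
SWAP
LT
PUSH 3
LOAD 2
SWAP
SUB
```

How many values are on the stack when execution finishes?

PUSH 9   [9]
POP      []
PUSH 8   [8]
PUSH 12  [8, 12]
GT       [0]
PUSH -2  [0, -2]
DIV      [0]
PUSH 1   [0, 1]
STORE 2  [0]
PUSH 11  [0, 11]
OVER     [0, 11, 0]
EQ       [0, 0]
MUL      [0]
STORE 2  []
PUSH 3   [3]
PUSH 9   [3, 9]
DUP      [3, 9, 9]
ADD      [3, 18]
MUL      [54]
DUP      [54, 54]
SWAP     [54, 54]
SWAP     [54, 54]
POP      [54]
LOAD 2   [54, 0]
SWAP     [0, 54]
LT       [1]
PUSH 3   [1, 3]
LOAD 2   [1, 3, 0]
SWAP     [1, 0, 3]
SUB      [1, -3]

2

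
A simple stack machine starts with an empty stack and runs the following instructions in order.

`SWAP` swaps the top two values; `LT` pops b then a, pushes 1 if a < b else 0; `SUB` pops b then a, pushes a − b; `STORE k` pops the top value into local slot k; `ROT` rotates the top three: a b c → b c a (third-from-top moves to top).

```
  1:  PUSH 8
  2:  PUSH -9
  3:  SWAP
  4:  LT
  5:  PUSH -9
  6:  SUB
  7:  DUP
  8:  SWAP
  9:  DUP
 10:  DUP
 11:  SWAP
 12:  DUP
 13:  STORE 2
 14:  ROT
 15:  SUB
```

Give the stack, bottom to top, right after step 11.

PUSH 8   [8]
PUSH -9  [8, -9]
SWAP     [-9, 8]
LT       [1]
PUSH -9  [1, -9]
SUB      [10]
DUP      [10, 10]
SWAP     [10, 10]
DUP      [10, 10, 10]
DUP      [10, 10, 10, 10]
SWAP     [10, 10, 10, 10]

[10, 10, 10, 10]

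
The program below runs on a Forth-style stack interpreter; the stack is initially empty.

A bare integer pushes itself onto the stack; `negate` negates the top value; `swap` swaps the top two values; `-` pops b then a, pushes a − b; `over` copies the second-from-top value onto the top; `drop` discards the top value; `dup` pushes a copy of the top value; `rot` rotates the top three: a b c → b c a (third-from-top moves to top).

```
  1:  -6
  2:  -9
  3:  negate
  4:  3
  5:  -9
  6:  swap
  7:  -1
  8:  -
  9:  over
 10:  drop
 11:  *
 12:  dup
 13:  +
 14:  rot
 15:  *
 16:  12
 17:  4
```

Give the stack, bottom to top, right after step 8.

-6     : [-6]
-9     : [-6, -9]
negate : [-6, 9]
3      : [-6, 9, 3]
-9     : [-6, 9, 3, -9]
swap   : [-6, 9, -9, 3]
-1     : [-6, 9, -9, 3, -1]
-      : [-6, 9, -9, 4]

[-6, 9, -9, 4]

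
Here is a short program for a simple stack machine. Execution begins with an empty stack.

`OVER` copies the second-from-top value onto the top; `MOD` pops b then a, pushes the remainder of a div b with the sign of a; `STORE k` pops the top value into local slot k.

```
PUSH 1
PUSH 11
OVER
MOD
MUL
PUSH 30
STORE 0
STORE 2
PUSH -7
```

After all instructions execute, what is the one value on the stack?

-7

PUSH 1   1
PUSH 11  1 11
OVER     1 11 1
MOD      1 0
MUL      0
PUSH 30  0 30
STORE 0  0
STORE 2  (empty)
PUSH -7  -7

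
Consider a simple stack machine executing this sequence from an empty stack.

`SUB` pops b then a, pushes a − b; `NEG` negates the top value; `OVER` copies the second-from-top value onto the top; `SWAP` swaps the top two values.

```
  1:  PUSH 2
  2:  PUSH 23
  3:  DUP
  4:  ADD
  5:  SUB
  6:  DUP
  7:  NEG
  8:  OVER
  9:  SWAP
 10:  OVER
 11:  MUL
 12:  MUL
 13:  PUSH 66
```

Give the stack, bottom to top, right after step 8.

[-44, 44, -44]

PUSH 2  : [2]
PUSH 23 : [2, 23]
DUP     : [2, 23, 23]
ADD     : [2, 46]
SUB     : [-44]
DUP     : [-44, -44]
NEG     : [-44, 44]
OVER    : [-44, 44, -44]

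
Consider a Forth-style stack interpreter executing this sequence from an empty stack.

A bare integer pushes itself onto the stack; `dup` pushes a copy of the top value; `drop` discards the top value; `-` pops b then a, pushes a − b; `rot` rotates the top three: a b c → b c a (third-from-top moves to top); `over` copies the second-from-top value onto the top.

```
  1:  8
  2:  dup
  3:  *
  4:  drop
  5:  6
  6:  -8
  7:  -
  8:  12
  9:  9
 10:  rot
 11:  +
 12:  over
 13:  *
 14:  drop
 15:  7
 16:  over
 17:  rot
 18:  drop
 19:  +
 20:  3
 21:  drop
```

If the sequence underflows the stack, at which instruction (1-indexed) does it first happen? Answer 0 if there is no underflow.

0

8    -> 8
dup  -> 8 8
*    -> 64
drop -> (empty)
6    -> 6
-8   -> 6 -8
-    -> 14
12   -> 14 12
9    -> 14 12 9
rot  -> 12 9 14
+    -> 12 23
over -> 12 23 12
*    -> 12 276
drop -> 12
7    -> 12 7
over -> 12 7 12
rot  -> 7 12 12
drop -> 7 12
+    -> 19
3    -> 19 3
drop -> 19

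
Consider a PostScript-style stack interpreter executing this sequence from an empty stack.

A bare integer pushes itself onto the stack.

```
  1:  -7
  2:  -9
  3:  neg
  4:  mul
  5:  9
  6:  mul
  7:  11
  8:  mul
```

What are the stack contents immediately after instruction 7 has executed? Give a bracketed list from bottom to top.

[-567, 11]

-7  -> -7
-9  -> -7 -9
neg -> -7 9
mul -> -63
9   -> -63 9
mul -> -567
11  -> -567 11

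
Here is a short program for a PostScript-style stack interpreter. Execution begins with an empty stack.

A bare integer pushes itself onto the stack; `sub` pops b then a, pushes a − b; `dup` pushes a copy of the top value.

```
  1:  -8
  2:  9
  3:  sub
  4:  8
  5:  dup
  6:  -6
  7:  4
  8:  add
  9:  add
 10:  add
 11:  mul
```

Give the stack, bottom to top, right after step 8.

[-17, 8, 8, -2]

-8  : [-8]
9   : [-8, 9]
sub : [-17]
8   : [-17, 8]
dup : [-17, 8, 8]
-6  : [-17, 8, 8, -6]
4   : [-17, 8, 8, -6, 4]
add : [-17, 8, 8, -2]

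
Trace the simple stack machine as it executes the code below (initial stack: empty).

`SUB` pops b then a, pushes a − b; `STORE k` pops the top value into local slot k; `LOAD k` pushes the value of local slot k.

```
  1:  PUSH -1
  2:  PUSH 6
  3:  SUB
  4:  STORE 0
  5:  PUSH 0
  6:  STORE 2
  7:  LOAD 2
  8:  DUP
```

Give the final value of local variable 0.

PUSH -1 : [-1]
PUSH 6  : [-1, 6]
SUB     : [-7]
STORE 0 : []
PUSH 0  : [0]
STORE 2 : []
LOAD 2  : [0]
DUP     : [0, 0]

-7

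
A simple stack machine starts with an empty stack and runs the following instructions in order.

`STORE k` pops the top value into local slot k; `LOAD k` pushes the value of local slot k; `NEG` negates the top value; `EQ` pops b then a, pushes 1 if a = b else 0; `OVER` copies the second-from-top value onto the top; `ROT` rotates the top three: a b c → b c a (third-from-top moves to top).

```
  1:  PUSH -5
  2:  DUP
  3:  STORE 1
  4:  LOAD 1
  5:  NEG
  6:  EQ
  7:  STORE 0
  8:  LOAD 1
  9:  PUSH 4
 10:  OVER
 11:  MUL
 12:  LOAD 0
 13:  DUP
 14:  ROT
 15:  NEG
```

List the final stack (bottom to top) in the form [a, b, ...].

PUSH -5 -> -5
DUP     -> -5 -5
STORE 1 -> -5
LOAD 1  -> -5 -5
NEG     -> -5 5
EQ      -> 0
STORE 0 -> (empty)
LOAD 1  -> -5
PUSH 4  -> -5 4
OVER    -> -5 4 -5
MUL     -> -5 -20
LOAD 0  -> -5 -20 0
DUP     -> -5 -20 0 0
ROT     -> -5 0 0 -20
NEG     -> -5 0 0 20

[-5, 0, 0, 20]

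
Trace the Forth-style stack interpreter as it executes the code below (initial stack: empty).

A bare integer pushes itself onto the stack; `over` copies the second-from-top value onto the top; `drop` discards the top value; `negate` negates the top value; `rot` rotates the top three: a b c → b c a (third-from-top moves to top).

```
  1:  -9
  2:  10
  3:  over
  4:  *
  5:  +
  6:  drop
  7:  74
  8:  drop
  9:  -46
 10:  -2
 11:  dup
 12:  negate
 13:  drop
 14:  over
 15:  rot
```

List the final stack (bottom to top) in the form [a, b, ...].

[-2, -46, -46]

-9      -9
10      -9 10
over    -9 10 -9
*       -9 -90
+       -99
drop    (empty)
74      74
drop    (empty)
-46     -46
-2      -46 -2
dup     -46 -2 -2
negate  -46 -2 2
drop    -46 -2
over    -46 -2 -46
rot     -2 -46 -46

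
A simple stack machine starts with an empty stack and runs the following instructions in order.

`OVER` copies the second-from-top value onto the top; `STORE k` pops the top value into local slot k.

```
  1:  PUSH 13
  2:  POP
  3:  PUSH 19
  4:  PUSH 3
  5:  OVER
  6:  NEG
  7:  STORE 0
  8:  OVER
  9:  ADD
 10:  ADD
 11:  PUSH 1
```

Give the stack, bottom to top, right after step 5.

[19, 3, 19]

PUSH 13 : [13]
POP     : []
PUSH 19 : [19]
PUSH 3  : [19, 3]
OVER    : [19, 3, 19]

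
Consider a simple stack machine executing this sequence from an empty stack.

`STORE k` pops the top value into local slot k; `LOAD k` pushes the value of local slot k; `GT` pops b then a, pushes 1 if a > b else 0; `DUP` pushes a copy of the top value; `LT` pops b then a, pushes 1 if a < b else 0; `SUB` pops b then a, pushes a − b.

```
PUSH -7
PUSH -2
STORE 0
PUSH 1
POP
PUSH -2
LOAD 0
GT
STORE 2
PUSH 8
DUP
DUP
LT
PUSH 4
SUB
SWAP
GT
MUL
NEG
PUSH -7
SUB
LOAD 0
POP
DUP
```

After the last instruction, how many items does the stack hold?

PUSH -7 → -7
PUSH -2 → -7 -2
STORE 0 → -7
PUSH 1  → -7 1
POP     → -7
PUSH -2 → -7 -2
LOAD 0  → -7 -2 -2
GT      → -7 0
STORE 2 → -7
PUSH 8  → -7 8
DUP     → -7 8 8
DUP     → -7 8 8 8
LT      → -7 8 0
PUSH 4  → -7 8 0 4
SUB     → -7 8 -4
SWAP    → -7 -4 8
GT      → -7 0
MUL     → 0
NEG     → 0
PUSH -7 → 0 -7
SUB     → 7
LOAD 0  → 7 -2
POP     → 7
DUP     → 7 7

2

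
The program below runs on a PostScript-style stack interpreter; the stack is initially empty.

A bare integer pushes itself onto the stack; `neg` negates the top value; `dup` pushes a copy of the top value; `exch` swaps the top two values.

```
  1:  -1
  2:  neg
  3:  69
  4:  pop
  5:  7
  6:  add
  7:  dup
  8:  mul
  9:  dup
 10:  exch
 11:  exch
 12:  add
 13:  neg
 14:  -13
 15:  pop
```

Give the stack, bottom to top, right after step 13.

-1   -> -1
neg  -> 1
69   -> 1 69
pop  -> 1
7    -> 1 7
add  -> 8
dup  -> 8 8
mul  -> 64
dup  -> 64 64
exch -> 64 64
exch -> 64 64
add  -> 128
neg  -> -128

[-128]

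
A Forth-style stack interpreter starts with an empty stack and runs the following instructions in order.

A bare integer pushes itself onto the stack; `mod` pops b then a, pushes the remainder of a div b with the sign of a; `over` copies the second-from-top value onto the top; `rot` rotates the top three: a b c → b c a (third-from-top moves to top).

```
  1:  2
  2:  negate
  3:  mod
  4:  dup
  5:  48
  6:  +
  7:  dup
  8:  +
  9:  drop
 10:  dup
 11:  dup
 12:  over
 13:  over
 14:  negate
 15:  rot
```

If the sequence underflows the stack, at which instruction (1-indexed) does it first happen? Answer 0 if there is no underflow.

3

2       [2]
negate  [-2]
mod  — needs 2 operands, stack has 1 → underflow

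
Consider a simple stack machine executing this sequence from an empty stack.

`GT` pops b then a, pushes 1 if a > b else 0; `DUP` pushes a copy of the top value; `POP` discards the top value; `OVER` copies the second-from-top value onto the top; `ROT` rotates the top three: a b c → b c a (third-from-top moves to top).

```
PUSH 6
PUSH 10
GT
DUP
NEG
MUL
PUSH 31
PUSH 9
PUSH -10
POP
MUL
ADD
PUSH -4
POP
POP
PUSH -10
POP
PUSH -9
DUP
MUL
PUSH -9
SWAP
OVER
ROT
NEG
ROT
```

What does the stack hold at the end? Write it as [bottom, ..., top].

PUSH 6    6
PUSH 10   6 10
GT        0
DUP       0 0
NEG       0 0
MUL       0
PUSH 31   0 31
PUSH 9    0 31 9
PUSH -10  0 31 9 -10
POP       0 31 9
MUL       0 279
ADD       279
PUSH -4   279 -4
POP       279
POP       (empty)
PUSH -10  -10
POP       (empty)
PUSH -9   -9
DUP       -9 -9
MUL       81
PUSH -9   81 -9
SWAP      -9 81
OVER      -9 81 -9
ROT       81 -9 -9
NEG       81 -9 9
ROT       -9 9 81

[-9, 9, 81]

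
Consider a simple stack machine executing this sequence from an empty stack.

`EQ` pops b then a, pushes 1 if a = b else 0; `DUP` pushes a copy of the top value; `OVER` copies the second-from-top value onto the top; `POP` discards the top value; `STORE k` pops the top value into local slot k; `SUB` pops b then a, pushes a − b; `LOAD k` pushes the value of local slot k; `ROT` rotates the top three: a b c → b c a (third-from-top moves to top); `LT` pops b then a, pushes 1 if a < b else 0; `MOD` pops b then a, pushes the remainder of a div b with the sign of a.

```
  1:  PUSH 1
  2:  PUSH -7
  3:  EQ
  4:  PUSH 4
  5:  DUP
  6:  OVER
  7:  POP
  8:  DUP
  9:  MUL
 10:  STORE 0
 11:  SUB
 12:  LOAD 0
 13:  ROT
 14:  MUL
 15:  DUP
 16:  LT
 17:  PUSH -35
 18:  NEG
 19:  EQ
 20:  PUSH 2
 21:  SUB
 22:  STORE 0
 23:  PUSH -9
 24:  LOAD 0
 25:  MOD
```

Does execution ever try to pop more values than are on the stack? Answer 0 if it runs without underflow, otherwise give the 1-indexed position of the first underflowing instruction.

PUSH 1  : [1]
PUSH -7 : [1, -7]
EQ      : [0]
PUSH 4  : [0, 4]
DUP     : [0, 4, 4]
OVER    : [0, 4, 4, 4]
POP     : [0, 4, 4]
DUP     : [0, 4, 4, 4]
MUL     : [0, 4, 16]
STORE 0 : [0, 4]
SUB     : [-4]
LOAD 0  : [-4, 16]
ROT  — needs 3 operands, stack has 2 → underflow

13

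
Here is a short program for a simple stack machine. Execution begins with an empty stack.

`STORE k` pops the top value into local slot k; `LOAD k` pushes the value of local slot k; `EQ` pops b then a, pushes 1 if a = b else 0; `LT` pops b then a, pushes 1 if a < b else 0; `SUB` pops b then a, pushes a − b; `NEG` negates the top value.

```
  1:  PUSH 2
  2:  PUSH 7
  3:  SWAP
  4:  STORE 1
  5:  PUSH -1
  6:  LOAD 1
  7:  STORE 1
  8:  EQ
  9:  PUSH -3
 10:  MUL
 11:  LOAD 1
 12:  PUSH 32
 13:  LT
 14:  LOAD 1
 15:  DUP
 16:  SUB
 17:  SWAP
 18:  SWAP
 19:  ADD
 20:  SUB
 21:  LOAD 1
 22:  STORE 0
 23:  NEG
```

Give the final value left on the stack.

1

PUSH 2   2
PUSH 7   2 7
SWAP     7 2
STORE 1  7
PUSH -1  7 -1
LOAD 1   7 -1 2
STORE 1  7 -1
EQ       0
PUSH -3  0 -3
MUL      0
LOAD 1   0 2
PUSH 32  0 2 32
LT       0 1
LOAD 1   0 1 2
DUP      0 1 2 2
SUB      0 1 0
SWAP     0 0 1
SWAP     0 1 0
ADD      0 1
SUB      -1
LOAD 1   -1 2
STORE 0  -1
NEG      1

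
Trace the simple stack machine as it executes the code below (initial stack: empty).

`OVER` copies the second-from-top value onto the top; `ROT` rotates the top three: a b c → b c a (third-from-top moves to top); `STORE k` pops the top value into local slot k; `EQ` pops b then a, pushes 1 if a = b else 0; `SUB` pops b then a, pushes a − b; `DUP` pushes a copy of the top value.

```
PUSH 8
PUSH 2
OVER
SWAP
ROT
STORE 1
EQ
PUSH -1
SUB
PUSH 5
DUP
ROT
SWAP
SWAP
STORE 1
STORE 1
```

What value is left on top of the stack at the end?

5

PUSH 8   [8]
PUSH 2   [8, 2]
OVER     [8, 2, 8]
SWAP     [8, 8, 2]
ROT      [8, 2, 8]
STORE 1  [8, 2]
EQ       [0]
PUSH -1  [0, -1]
SUB      [1]
PUSH 5   [1, 5]
DUP      [1, 5, 5]
ROT      [5, 5, 1]
SWAP     [5, 1, 5]
SWAP     [5, 5, 1]
STORE 1  [5, 5]
STORE 1  [5]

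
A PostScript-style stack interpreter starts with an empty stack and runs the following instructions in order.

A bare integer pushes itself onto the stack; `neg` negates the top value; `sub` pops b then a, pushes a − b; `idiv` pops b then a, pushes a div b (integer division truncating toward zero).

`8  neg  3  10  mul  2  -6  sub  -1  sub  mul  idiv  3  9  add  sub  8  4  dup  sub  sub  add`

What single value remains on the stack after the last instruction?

-4

8    → 8
neg  → -8
3    → -8 3
10   → -8 3 10
mul  → -8 30
2    → -8 30 2
-6   → -8 30 2 -6
sub  → -8 30 8
-1   → -8 30 8 -1
sub  → -8 30 9
mul  → -8 270
idiv → 0
3    → 0 3
9    → 0 3 9
add  → 0 12
sub  → -12
8    → -12 8
4    → -12 8 4
dup  → -12 8 4 4
sub  → -12 8 0
sub  → -12 8
add  → -4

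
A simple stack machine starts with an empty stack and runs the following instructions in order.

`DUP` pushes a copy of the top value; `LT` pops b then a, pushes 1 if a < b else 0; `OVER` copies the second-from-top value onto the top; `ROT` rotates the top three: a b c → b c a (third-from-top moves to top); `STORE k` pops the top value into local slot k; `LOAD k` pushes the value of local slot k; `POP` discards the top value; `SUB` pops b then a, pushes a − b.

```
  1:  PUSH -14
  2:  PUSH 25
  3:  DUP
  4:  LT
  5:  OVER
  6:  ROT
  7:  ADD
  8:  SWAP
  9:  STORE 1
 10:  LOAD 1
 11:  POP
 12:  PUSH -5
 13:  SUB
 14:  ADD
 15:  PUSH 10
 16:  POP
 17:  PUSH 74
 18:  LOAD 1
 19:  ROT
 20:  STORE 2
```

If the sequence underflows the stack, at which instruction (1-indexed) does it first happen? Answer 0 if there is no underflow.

PUSH -14 → -14
PUSH 25  → -14 25
DUP      → -14 25 25
LT       → -14 0
OVER     → -14 0 -14
ROT      → 0 -14 -14
ADD      → 0 -28
SWAP     → -28 0
STORE 1  → -28
LOAD 1   → -28 0
POP      → -28
PUSH -5  → -28 -5
SUB      → -23
ADD  — needs 2 operands, stack has 1 → underflow

14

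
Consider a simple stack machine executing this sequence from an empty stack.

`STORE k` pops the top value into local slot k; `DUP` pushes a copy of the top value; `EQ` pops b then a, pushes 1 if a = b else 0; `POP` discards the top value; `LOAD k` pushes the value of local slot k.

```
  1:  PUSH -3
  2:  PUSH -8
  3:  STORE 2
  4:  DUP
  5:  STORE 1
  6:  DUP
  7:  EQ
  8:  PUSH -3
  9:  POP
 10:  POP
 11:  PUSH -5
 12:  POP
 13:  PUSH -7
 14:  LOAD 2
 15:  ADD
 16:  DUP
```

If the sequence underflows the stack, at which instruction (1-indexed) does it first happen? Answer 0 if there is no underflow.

PUSH -3 -> -3
PUSH -8 -> -3 -8
STORE 2 -> -3
DUP     -> -3 -3
STORE 1 -> -3
DUP     -> -3 -3
EQ      -> 1
PUSH -3 -> 1 -3
POP     -> 1
POP     -> (empty)
PUSH -5 -> -5
POP     -> (empty)
PUSH -7 -> -7
LOAD 2  -> -7 -8
ADD     -> -15
DUP     -> -15 -15

0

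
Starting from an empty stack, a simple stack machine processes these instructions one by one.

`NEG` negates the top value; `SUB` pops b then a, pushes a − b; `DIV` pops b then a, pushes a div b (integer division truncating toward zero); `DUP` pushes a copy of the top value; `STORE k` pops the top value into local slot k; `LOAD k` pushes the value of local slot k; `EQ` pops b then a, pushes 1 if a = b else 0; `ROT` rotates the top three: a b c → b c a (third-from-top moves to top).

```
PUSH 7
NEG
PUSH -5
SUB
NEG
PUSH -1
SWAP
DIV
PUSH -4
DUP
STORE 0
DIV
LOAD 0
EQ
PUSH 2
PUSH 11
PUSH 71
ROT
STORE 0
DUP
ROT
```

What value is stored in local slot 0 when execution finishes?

2

PUSH 7  -> 7
NEG     -> -7
PUSH -5 -> -7 -5
SUB     -> -2
NEG     -> 2
PUSH -1 -> 2 -1
SWAP    -> -1 2
DIV     -> 0
PUSH -4 -> 0 -4
DUP     -> 0 -4 -4
STORE 0 -> 0 -4
DIV     -> 0
LOAD 0  -> 0 -4
EQ      -> 0
PUSH 2  -> 0 2
PUSH 11 -> 0 2 11
PUSH 71 -> 0 2 11 71
ROT     -> 0 11 71 2
STORE 0 -> 0 11 71
DUP     -> 0 11 71 71
ROT     -> 0 71 71 11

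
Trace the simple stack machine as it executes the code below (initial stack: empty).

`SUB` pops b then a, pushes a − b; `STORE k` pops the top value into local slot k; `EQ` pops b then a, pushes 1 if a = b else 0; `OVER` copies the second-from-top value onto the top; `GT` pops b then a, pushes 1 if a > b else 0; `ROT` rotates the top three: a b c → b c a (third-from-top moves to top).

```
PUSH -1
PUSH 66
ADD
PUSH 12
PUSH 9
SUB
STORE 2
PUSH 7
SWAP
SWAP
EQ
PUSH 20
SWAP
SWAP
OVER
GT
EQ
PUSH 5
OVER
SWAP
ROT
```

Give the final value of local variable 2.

3

PUSH -1  -1
PUSH 66  -1 66
ADD      65
PUSH 12  65 12
PUSH 9   65 12 9
SUB      65 3
STORE 2  65
PUSH 7   65 7
SWAP     7 65
SWAP     65 7
EQ       0
PUSH 20  0 20
SWAP     20 0
SWAP     0 20
OVER     0 20 0
GT       0 1
EQ       0
PUSH 5   0 5
OVER     0 5 0
SWAP     0 0 5
ROT      0 5 0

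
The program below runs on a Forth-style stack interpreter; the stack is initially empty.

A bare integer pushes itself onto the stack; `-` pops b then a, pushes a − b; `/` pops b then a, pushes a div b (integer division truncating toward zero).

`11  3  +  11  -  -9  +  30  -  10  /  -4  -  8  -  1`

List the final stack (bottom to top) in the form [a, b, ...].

[-7, 1]

11  [11]
3   [11, 3]
+   [14]
11  [14, 11]
-   [3]
-9  [3, -9]
+   [-6]
30  [-6, 30]
-   [-36]
10  [-36, 10]
/   [-3]
-4  [-3, -4]
-   [1]
8   [1, 8]
-   [-7]
1   [-7, 1]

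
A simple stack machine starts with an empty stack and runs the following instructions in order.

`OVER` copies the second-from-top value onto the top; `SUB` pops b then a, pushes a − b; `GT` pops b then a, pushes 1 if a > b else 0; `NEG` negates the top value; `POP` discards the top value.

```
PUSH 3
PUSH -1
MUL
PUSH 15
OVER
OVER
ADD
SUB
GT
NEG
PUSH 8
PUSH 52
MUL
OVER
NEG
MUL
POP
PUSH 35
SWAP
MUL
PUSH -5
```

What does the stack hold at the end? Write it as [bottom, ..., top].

PUSH 3  -> 3
PUSH -1 -> 3 -1
MUL     -> -3
PUSH 15 -> -3 15
OVER    -> -3 15 -3
OVER    -> -3 15 -3 15
ADD     -> -3 15 12
SUB     -> -3 3
GT      -> 0
NEG     -> 0
PUSH 8  -> 0 8
PUSH 52 -> 0 8 52
MUL     -> 0 416
OVER    -> 0 416 0
NEG     -> 0 416 0
MUL     -> 0 0
POP     -> 0
PUSH 35 -> 0 35
SWAP    -> 35 0
MUL     -> 0
PUSH -5 -> 0 -5

[0, -5]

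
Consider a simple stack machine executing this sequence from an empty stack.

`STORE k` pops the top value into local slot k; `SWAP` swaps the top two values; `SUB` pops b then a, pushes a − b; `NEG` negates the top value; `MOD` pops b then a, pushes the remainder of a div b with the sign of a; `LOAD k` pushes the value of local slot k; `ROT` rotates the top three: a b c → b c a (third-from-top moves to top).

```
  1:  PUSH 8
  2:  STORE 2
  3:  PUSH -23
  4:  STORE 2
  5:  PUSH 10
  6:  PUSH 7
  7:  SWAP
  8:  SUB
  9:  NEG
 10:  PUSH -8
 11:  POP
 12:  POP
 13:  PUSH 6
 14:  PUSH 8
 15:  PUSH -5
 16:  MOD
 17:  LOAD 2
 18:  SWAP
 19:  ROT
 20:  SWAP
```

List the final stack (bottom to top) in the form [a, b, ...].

[-23, 6, 3]

PUSH 8   → [8]
STORE 2  → []
PUSH -23 → [-23]
STORE 2  → []
PUSH 10  → [10]
PUSH 7   → [10, 7]
SWAP     → [7, 10]
SUB      → [-3]
NEG      → [3]
PUSH -8  → [3, -8]
POP      → [3]
POP      → []
PUSH 6   → [6]
PUSH 8   → [6, 8]
PUSH -5  → [6, 8, -5]
MOD      → [6, 3]
LOAD 2   → [6, 3, -23]
SWAP     → [6, -23, 3]
ROT      → [-23, 3, 6]
SWAP     → [-23, 6, 3]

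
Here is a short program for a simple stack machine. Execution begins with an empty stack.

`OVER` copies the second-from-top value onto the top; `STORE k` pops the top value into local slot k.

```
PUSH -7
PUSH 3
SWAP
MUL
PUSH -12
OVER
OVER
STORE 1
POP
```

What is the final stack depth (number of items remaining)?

PUSH -7  : [-7]
PUSH 3   : [-7, 3]
SWAP     : [3, -7]
MUL      : [-21]
PUSH -12 : [-21, -12]
OVER     : [-21, -12, -21]
OVER     : [-21, -12, -21, -12]
STORE 1  : [-21, -12, -21]
POP      : [-21, -12]

2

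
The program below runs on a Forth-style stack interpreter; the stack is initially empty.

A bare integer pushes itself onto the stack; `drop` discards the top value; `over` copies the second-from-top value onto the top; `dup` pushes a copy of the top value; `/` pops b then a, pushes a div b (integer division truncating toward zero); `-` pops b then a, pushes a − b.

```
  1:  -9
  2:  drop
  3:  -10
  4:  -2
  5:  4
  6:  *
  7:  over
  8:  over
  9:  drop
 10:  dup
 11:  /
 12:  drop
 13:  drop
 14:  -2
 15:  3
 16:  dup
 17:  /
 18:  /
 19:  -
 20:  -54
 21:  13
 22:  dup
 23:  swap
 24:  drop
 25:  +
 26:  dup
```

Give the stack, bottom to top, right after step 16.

-9   -> -9
drop -> (empty)
-10  -> -10
-2   -> -10 -2
4    -> -10 -2 4
*    -> -10 -8
over -> -10 -8 -10
over -> -10 -8 -10 -8
drop -> -10 -8 -10
dup  -> -10 -8 -10 -10
/    -> -10 -8 1
drop -> -10 -8
drop -> -10
-2   -> -10 -2
3    -> -10 -2 3
dup  -> -10 -2 3 3

[-10, -2, 3, 3]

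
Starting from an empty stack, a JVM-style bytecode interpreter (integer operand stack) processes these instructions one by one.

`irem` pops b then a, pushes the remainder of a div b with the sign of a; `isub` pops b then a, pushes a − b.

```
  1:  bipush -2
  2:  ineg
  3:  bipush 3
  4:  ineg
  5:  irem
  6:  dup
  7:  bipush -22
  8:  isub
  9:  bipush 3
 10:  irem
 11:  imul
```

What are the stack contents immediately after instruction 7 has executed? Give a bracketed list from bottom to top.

[2, 2, -22]

bipush -2  -> [-2]
ineg       -> [2]
bipush 3   -> [2, 3]
ineg       -> [2, -3]
irem       -> [2]
dup        -> [2, 2]
bipush -22 -> [2, 2, -22]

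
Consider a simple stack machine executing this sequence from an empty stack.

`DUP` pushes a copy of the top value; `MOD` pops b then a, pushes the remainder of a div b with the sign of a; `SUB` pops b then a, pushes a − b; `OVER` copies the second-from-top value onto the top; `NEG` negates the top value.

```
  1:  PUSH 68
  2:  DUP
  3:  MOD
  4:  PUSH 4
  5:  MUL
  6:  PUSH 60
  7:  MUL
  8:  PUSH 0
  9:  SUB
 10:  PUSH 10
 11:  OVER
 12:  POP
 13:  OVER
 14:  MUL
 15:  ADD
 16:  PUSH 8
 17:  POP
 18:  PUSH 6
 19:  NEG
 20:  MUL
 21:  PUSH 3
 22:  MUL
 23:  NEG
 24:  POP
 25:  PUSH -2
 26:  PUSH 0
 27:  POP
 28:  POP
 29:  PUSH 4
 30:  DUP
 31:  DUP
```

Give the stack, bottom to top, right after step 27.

[-2]

PUSH 68  68
DUP      68 68
MOD      0
PUSH 4   0 4
MUL      0
PUSH 60  0 60
MUL      0
PUSH 0   0 0
SUB      0
PUSH 10  0 10
OVER     0 10 0
POP      0 10
OVER     0 10 0
MUL      0 0
ADD      0
PUSH 8   0 8
POP      0
PUSH 6   0 6
NEG      0 -6
MUL      0
PUSH 3   0 3
MUL      0
NEG      0
POP      (empty)
PUSH -2  -2
PUSH 0   -2 0
POP      -2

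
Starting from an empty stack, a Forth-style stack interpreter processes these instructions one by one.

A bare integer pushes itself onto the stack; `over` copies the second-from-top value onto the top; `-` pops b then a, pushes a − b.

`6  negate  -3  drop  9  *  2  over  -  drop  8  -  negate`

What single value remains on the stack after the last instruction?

62

6      -> 6
negate -> -6
-3     -> -6 -3
drop   -> -6
9      -> -6 9
*      -> -54
2      -> -54 2
over   -> -54 2 -54
-      -> -54 56
drop   -> -54
8      -> -54 8
-      -> -62
negate -> 62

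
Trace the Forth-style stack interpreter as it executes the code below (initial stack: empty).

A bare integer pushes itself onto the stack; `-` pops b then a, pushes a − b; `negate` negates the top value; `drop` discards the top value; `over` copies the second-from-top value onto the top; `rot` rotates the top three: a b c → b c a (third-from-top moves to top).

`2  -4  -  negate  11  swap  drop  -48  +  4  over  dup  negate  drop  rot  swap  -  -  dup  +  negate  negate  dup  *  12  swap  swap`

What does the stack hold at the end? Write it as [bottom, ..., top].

2      → [2]
-4     → [2, -4]
-      → [6]
negate → [-6]
11     → [-6, 11]
swap   → [11, -6]
drop   → [11]
-48    → [11, -48]
+      → [-37]
4      → [-37, 4]
over   → [-37, 4, -37]
dup    → [-37, 4, -37, -37]
negate → [-37, 4, -37, 37]
drop   → [-37, 4, -37]
rot    → [4, -37, -37]
swap   → [4, -37, -37]
-      → [4, 0]
-      → [4]
dup    → [4, 4]
+      → [8]
negate → [-8]
negate → [8]
dup    → [8, 8]
*      → [64]
12     → [64, 12]
swap   → [12, 64]
swap   → [64, 12]

[64, 12]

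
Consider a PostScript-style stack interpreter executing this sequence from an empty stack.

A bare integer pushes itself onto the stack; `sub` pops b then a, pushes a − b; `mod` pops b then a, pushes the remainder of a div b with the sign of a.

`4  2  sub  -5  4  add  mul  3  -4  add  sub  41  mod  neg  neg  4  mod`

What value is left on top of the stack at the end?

4    4
2    4 2
sub  2
-5   2 -5
4    2 -5 4
add  2 -1
mul  -2
3    -2 3
-4   -2 3 -4
add  -2 -1
sub  -1
41   -1 41
mod  -1
neg  1
neg  -1
4    -1 4
mod  -1

-1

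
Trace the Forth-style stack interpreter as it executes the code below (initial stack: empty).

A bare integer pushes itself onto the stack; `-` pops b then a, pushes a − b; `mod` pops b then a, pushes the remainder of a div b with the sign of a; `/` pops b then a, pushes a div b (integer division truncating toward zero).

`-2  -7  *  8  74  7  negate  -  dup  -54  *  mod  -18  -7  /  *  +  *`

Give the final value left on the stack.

-2     -> -2
-7     -> -2 -7
*      -> 14
8      -> 14 8
74     -> 14 8 74
7      -> 14 8 74 7
negate -> 14 8 74 -7
-      -> 14 8 81
dup    -> 14 8 81 81
-54    -> 14 8 81 81 -54
*      -> 14 8 81 -4374
mod    -> 14 8 81
-18    -> 14 8 81 -18
-7     -> 14 8 81 -18 -7
/      -> 14 8 81 2
*      -> 14 8 162
+      -> 14 170
*      -> 2380

2380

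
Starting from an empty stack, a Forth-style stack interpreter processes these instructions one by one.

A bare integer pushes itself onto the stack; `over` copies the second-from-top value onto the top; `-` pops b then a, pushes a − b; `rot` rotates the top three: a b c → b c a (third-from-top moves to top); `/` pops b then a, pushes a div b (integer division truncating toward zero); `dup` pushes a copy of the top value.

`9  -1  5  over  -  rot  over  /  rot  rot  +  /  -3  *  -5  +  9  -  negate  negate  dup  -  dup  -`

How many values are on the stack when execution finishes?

1

9      → [9]
-1     → [9, -1]
5      → [9, -1, 5]
over   → [9, -1, 5, -1]
-      → [9, -1, 6]
rot    → [-1, 6, 9]
over   → [-1, 6, 9, 6]
/      → [-1, 6, 1]
rot    → [6, 1, -1]
rot    → [1, -1, 6]
+      → [1, 5]
/      → [0]
-3     → [0, -3]
*      → [0]
-5     → [0, -5]
+      → [-5]
9      → [-5, 9]
-      → [-14]
negate → [14]
negate → [-14]
dup    → [-14, -14]
-      → [0]
dup    → [0, 0]
-      → [0]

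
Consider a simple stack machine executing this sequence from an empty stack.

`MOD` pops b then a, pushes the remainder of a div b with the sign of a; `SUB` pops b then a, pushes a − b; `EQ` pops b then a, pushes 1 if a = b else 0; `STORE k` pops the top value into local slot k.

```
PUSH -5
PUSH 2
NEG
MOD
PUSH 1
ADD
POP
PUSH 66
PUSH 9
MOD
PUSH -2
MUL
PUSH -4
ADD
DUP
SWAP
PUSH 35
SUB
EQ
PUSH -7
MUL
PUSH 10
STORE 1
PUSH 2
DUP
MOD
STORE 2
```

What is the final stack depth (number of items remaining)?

1

PUSH -5 : -5
PUSH 2  : -5 2
NEG     : -5 -2
MOD     : -1
PUSH 1  : -1 1
ADD     : 0
POP     : (empty)
PUSH 66 : 66
PUSH 9  : 66 9
MOD     : 3
PUSH -2 : 3 -2
MUL     : -6
PUSH -4 : -6 -4
ADD     : -10
DUP     : -10 -10
SWAP    : -10 -10
PUSH 35 : -10 -10 35
SUB     : -10 -45
EQ      : 0
PUSH -7 : 0 -7
MUL     : 0
PUSH 10 : 0 10
STORE 1 : 0
PUSH 2  : 0 2
DUP     : 0 2 2
MOD     : 0 0
STORE 2 : 0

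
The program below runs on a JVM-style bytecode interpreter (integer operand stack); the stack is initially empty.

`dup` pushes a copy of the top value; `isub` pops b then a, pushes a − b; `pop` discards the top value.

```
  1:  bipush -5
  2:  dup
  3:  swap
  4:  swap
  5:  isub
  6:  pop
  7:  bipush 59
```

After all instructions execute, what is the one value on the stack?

59

bipush -5 -> -5
dup       -> -5 -5
swap      -> -5 -5
swap      -> -5 -5
isub      -> 0
pop       -> (empty)
bipush 59 -> 59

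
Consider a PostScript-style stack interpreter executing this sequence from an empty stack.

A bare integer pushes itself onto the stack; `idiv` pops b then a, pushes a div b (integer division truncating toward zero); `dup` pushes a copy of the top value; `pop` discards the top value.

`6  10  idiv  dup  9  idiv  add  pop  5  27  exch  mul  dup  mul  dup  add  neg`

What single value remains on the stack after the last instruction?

6     6
10    6 10
idiv  0
dup   0 0
9     0 0 9
idiv  0 0
add   0
pop   (empty)
5     5
27    5 27
exch  27 5
mul   135
dup   135 135
mul   18225
dup   18225 18225
add   36450
neg   -36450

-36450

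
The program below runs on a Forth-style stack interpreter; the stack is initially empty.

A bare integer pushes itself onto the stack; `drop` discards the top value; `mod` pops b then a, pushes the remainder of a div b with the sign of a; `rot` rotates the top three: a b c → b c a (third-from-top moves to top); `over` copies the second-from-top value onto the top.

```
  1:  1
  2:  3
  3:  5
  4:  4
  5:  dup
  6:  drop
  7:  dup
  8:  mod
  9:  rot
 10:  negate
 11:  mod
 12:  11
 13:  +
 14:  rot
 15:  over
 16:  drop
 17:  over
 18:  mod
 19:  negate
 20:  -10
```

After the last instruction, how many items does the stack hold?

4

1      : 1
3      : 1 3
5      : 1 3 5
4      : 1 3 5 4
dup    : 1 3 5 4 4
drop   : 1 3 5 4
dup    : 1 3 5 4 4
mod    : 1 3 5 0
rot    : 1 5 0 3
negate : 1 5 0 -3
mod    : 1 5 0
11     : 1 5 0 11
+      : 1 5 11
rot    : 5 11 1
over   : 5 11 1 11
drop   : 5 11 1
over   : 5 11 1 11
mod    : 5 11 1
negate : 5 11 -1
-10    : 5 11 -1 -10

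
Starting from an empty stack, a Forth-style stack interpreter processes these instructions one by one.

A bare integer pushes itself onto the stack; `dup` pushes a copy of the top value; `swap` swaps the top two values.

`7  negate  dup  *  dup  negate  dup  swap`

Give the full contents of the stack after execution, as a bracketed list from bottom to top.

[49, -49, -49]

7      → 7
negate → -7
dup    → -7 -7
*      → 49
dup    → 49 49
negate → 49 -49
dup    → 49 -49 -49
swap   → 49 -49 -49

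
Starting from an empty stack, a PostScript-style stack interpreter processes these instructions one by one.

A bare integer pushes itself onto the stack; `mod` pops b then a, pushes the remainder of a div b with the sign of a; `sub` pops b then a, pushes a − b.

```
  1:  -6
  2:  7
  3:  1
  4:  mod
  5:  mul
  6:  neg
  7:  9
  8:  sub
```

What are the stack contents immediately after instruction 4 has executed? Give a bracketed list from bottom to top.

[-6, 0]

-6  : -6
7   : -6 7
1   : -6 7 1
mod : -6 0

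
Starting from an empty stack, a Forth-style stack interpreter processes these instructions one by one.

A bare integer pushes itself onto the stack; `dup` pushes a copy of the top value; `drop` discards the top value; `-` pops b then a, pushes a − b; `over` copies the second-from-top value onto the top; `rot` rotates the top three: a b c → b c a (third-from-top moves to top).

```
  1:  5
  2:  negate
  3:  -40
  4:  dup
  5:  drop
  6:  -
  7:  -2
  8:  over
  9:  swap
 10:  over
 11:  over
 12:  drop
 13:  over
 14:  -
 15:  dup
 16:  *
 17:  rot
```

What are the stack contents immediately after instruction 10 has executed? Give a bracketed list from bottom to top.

[35, 35, -2, 35]

5      : [5]
negate : [-5]
-40    : [-5, -40]
dup    : [-5, -40, -40]
drop   : [-5, -40]
-      : [35]
-2     : [35, -2]
over   : [35, -2, 35]
swap   : [35, 35, -2]
over   : [35, 35, -2, 35]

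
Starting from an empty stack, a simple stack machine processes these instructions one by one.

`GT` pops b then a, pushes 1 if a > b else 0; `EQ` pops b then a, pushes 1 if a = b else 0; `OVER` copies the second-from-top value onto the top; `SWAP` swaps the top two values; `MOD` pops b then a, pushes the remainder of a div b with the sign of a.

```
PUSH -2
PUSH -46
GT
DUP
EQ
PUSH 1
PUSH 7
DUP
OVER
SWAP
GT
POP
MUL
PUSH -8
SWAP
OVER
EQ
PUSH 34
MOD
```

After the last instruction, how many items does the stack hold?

PUSH -2  → [-2]
PUSH -46 → [-2, -46]
GT       → [1]
DUP      → [1, 1]
EQ       → [1]
PUSH 1   → [1, 1]
PUSH 7   → [1, 1, 7]
DUP      → [1, 1, 7, 7]
OVER     → [1, 1, 7, 7, 7]
SWAP     → [1, 1, 7, 7, 7]
GT       → [1, 1, 7, 0]
POP      → [1, 1, 7]
MUL      → [1, 7]
PUSH -8  → [1, 7, -8]
SWAP     → [1, -8, 7]
OVER     → [1, -8, 7, -8]
EQ       → [1, -8, 0]
PUSH 34  → [1, -8, 0, 34]
MOD      → [1, -8, 0]

3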